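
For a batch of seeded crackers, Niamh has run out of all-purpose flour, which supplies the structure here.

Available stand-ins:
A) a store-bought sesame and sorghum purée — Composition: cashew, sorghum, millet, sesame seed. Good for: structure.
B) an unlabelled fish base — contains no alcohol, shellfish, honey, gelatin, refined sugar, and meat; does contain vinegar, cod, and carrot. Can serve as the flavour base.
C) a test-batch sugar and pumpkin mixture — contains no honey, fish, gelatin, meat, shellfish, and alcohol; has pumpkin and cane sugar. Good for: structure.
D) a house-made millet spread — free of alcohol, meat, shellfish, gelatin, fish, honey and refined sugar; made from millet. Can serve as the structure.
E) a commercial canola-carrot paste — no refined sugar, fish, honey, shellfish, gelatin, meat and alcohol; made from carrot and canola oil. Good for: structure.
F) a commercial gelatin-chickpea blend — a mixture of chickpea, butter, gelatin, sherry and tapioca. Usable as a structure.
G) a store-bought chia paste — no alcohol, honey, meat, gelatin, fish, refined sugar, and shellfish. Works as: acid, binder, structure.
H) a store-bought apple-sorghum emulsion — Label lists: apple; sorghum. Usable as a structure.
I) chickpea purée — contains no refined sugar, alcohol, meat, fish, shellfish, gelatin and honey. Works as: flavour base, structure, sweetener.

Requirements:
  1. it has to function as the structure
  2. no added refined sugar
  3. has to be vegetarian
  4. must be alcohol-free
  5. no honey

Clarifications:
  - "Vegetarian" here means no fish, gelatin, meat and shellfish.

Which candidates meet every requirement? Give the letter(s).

A: no alcohol, vegetarian — OK
B: not usable as a structure; has cod, so not vegetarian — reject
C: has cane sugar, so not no-added-sugar — no
D: nothing on the exclusion list — valid
E: works as a structure, no honey, no refined sugar — keep
F: has gelatin, so not vegetarian; has sherry, so not alcohol-free — reject
G: works as a structure, no refined sugar, vegetarian — OK
H: only sorghum and apple; none excluded — OK
I: no alcohol, no refined sugar — valid

A, D, E, G, H, I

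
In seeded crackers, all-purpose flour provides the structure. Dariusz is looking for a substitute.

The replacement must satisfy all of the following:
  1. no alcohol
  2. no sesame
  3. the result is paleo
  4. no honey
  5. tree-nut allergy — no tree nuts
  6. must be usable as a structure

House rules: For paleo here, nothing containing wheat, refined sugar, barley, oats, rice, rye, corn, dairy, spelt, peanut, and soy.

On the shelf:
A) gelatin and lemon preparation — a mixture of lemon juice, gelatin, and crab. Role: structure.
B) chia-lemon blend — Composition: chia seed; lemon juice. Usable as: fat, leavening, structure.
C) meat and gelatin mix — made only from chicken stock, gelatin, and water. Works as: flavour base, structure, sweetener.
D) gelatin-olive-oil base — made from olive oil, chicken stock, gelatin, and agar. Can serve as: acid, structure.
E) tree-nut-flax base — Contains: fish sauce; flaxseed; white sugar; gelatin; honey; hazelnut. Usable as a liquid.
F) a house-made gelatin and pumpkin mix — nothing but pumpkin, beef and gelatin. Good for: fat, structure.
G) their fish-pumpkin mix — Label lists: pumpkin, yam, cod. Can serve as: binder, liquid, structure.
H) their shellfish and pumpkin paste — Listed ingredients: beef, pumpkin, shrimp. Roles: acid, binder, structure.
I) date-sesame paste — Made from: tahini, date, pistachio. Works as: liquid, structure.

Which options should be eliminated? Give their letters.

E, I

A: works as a structure, no alcohol, no sesame — OK
B: works as a structure, paleo, no honey — valid
C: only gelatin, chicken stock, and water; none excluded — keep
D: nothing on the exclusion list — OK
E: not usable as a structure; has white sugar, so not paleo (and 2 more) — out
F: only gelatin, beef and pumpkin; none excluded — OK
G: only cod, yam and pumpkin; none excluded — valid
H: only beef, shrimp, and pumpkin; none excluded — valid
I: has tahini, so not sesame-free; has pistachio, so not tree-nut-free — reject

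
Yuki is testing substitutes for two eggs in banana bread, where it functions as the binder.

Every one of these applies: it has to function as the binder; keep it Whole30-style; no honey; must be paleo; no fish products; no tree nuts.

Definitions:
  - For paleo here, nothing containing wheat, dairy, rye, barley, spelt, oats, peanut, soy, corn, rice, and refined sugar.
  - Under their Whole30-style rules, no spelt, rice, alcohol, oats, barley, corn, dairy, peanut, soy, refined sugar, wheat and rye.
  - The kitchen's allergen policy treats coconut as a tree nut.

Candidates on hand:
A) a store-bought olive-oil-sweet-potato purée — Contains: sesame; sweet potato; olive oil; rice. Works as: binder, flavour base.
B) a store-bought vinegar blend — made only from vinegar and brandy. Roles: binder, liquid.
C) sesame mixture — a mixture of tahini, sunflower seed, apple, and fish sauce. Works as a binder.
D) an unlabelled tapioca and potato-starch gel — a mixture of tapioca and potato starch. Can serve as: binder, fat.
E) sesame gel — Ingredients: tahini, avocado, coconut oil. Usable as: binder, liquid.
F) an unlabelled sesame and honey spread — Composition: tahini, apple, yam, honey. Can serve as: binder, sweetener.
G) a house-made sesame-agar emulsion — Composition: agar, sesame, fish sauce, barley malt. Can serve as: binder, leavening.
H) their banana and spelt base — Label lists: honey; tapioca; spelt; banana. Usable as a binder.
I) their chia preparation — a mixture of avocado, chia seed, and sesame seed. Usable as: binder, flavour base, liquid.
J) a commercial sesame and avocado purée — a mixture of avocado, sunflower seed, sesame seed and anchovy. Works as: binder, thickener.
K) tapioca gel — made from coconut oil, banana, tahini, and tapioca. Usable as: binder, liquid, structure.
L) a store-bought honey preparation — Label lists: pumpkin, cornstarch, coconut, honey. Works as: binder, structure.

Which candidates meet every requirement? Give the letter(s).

D, I

A: has rice, so not paleo; has rice, so not Whole30-style — out
B: has brandy, so not Whole30-style — out
C: has fish sauce, so not fish-free — reject
D: tree-nut-free, no honey — keep
E: has coconut oil, so not tree-nut-free — no
F: has honey, so not honey-free — out
G: has barley malt, so not paleo; has barley malt, so not Whole30-style (and 1 more) — reject
H: has spelt, so not paleo; has spelt, so not Whole30-style (and 1 more) — out
I: all constraints satisfied — OK
J: has anchovy, so not fish-free — reject
K: has coconut oil, so not tree-nut-free — reject
L: has cornstarch, so not paleo; has cornstarch, so not Whole30-style (and 2 more) — reject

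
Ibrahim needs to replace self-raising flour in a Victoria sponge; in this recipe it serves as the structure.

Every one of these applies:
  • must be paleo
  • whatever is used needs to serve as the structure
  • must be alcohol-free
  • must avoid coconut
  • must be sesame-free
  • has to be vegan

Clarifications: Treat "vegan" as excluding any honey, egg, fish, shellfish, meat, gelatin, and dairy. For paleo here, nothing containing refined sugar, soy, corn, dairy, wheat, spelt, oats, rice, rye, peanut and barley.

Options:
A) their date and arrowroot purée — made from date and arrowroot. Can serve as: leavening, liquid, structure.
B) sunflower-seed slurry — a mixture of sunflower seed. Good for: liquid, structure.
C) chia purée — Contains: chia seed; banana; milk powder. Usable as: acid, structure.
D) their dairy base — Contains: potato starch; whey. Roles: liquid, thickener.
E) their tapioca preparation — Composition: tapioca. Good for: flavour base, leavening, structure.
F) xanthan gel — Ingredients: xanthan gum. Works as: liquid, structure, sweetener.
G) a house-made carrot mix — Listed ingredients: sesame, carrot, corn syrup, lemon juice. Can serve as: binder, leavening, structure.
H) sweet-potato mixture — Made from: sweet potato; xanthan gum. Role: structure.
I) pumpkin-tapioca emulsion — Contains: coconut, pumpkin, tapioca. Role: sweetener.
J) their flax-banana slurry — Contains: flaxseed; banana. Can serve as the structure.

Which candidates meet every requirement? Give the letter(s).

A, B, E, F, H, J

A: vegan, no alcohol — keep
B: no alcohol, no sesame — valid
C: has milk powder, so not vegan; has milk powder, so not paleo — out
D: not usable as a structure; has whey, so not vegan (and 1 more) — reject
E: paleo, no sesame — valid
F: only xanthan gum; none excluded — OK
G: has corn syrup, so not paleo; has sesame, so not sesame-free — no
H: only sweet potato and xanthan gum; none excluded — keep
I: not usable as a structure; has coconut, so not coconut-free — out
J: every rule checks out — valid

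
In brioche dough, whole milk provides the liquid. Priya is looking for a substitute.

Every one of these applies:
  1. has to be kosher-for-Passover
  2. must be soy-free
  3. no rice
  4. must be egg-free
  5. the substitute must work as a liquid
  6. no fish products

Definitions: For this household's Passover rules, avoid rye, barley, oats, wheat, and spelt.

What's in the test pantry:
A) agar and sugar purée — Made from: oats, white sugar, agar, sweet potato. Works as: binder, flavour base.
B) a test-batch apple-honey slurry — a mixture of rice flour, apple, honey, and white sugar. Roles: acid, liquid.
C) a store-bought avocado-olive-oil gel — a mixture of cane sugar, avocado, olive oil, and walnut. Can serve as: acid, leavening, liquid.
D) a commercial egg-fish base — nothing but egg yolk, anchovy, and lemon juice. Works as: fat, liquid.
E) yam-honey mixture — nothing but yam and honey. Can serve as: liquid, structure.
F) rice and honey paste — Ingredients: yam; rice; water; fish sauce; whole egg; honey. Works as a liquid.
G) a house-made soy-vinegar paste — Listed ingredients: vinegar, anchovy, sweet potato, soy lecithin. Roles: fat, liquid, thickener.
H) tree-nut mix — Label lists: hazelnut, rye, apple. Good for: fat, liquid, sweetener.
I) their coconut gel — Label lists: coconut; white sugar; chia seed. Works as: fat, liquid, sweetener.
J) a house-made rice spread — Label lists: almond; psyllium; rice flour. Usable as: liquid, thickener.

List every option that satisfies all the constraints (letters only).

A: not usable as a liquid; has oats, so not kosher-for-Passover — no
B: has rice flour, so not rice-free — out
C: every rule checks out — valid
D: has egg yolk, so not egg-free; has anchovy, so not fish-free — reject
E: only honey and yam; none excluded — keep
F: has rice, so not rice-free; has whole egg, so not egg-free (and 1 more) — out
G: has anchovy, so not fish-free; has soy lecithin, so not soy-free — reject
H: has rye, so not kosher-for-Passover — reject
I: every rule checks out — keep
J: has rice flour, so not rice-free — out

C, E, I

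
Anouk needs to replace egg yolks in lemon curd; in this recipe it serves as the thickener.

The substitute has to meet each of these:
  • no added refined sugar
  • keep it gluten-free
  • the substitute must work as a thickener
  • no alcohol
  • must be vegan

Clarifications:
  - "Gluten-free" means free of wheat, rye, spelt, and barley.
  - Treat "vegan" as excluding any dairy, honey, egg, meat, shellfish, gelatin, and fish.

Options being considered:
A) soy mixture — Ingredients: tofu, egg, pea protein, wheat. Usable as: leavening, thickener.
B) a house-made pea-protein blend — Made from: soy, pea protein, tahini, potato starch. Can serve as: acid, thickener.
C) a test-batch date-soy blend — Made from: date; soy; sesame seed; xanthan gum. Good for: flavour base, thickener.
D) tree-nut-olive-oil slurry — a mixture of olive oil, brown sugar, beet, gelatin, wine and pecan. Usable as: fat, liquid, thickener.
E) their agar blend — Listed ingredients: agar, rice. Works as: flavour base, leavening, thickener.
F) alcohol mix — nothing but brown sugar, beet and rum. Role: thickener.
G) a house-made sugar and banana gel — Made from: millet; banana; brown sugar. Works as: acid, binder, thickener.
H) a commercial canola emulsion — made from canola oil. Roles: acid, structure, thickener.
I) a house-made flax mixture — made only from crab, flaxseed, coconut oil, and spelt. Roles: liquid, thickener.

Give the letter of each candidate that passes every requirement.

B, C, E, H

A: has wheat, so not gluten-free; has egg, so not vegan — reject
B: tahini and soy etc. — none of it excluded — OK
C: sesame seed and soy etc. — none of it excluded — keep
D: has gelatin, so not vegan; has wine, so not alcohol-free (and 1 more) — reject
E: vegan, no refined sugar — valid
F: has rum, so not alcohol-free; has brown sugar, so not no-added-sugar — reject
G: has brown sugar, so not no-added-sugar — reject
H: every rule checks out — keep
I: has spelt, so not gluten-free; has crab, so not vegan — reject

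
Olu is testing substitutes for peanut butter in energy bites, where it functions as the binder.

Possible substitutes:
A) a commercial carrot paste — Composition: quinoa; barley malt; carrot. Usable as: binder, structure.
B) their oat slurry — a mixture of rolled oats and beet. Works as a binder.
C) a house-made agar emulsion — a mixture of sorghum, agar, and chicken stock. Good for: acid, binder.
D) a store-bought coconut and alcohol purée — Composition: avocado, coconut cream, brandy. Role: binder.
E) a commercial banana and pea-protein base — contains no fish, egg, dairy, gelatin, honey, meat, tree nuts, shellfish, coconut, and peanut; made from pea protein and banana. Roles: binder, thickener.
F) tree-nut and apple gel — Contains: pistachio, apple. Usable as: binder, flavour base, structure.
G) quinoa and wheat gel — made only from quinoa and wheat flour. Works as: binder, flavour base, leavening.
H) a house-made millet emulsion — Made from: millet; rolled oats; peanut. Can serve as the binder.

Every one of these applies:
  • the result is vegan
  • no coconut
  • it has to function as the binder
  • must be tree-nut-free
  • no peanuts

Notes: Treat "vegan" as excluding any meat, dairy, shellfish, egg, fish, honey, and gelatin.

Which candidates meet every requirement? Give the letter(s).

A, B, E, G

A: only barley malt, quinoa, and carrot; none excluded — OK
B: only rolled oats and beet; none excluded — keep
C: has chicken stock, so not vegan — reject
D: has coconut cream, so not coconut-free — reject
E: nothing on the exclusion list — keep
F: has pistachio, so not tree-nut-free — no
G: nothing on the exclusion list — OK
H: has peanut, so not peanut-free — out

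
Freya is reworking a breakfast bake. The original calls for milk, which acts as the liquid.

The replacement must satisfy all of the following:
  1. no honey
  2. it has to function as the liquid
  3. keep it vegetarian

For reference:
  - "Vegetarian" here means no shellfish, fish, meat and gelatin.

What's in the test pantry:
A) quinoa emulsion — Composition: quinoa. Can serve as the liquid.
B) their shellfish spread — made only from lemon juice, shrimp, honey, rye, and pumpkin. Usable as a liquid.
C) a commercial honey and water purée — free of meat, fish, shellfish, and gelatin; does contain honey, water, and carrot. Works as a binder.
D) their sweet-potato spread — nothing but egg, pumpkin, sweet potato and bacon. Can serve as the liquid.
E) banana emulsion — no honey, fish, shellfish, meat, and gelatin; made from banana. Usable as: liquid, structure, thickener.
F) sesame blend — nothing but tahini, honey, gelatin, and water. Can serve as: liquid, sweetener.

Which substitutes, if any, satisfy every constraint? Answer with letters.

A, E

A: only quinoa; none excluded — OK
B: has shrimp, so not vegetarian; has honey, so not honey-free — reject
C: not usable as a liquid; has honey, so not honey-free — no
D: has bacon, so not vegetarian — reject
E: nothing on the exclusion list — keep
F: has gelatin, so not vegetarian; has honey, so not honey-free — no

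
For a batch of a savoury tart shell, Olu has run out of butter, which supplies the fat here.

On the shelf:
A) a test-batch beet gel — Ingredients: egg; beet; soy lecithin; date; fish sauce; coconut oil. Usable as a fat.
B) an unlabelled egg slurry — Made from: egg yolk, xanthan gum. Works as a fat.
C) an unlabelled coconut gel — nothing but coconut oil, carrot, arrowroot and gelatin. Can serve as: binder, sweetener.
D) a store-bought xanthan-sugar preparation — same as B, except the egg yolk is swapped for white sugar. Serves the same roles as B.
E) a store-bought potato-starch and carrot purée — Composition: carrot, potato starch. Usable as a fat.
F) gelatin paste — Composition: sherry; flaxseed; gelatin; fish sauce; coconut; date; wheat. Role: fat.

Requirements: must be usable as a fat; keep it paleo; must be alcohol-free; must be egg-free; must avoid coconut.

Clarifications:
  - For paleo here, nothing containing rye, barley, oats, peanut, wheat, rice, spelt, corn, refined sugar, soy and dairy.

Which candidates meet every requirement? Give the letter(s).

A: has soy lecithin, so not paleo; has egg, so not egg-free (and 1 more) — no
B: has egg yolk, so not egg-free — out
C: not usable as a fat; has coconut oil, so not coconut-free — out
D: has white sugar, so not paleo — no
E: only potato starch and carrot; none excluded — OK
F: has wheat, so not paleo; has coconut, so not coconut-free (and 1 more) — reject

E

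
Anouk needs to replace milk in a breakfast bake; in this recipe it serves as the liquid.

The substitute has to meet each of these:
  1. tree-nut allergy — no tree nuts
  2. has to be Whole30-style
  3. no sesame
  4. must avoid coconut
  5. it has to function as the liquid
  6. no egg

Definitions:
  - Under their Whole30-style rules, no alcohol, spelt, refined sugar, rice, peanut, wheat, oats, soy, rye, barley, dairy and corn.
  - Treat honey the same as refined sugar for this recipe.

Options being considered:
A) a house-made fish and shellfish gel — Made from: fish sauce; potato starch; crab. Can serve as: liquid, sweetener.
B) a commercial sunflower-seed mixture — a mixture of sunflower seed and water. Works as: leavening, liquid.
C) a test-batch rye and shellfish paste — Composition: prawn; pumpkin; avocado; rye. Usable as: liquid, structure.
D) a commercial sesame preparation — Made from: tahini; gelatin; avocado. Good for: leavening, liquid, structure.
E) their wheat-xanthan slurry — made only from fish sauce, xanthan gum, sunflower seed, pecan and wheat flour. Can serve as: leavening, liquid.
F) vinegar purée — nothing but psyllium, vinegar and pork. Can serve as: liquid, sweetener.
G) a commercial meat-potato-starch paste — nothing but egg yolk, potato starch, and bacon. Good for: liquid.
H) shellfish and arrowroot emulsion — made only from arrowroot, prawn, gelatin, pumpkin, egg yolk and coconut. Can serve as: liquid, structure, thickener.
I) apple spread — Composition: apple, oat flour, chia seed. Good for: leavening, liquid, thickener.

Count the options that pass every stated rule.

3

A: only fish sauce, crab, and potato starch; none excluded — keep
B: every rule checks out — keep
C: has rye, so not Whole30-style — no
D: has tahini, so not sesame-free — reject
E: has wheat flour, so not Whole30-style; has pecan, so not tree-nut-free — reject
F: every rule checks out — OK
G: has egg yolk, so not egg-free — no
H: has egg yolk, so not egg-free; has coconut, so not coconut-free — out
I: has oat flour, so not Whole30-style — out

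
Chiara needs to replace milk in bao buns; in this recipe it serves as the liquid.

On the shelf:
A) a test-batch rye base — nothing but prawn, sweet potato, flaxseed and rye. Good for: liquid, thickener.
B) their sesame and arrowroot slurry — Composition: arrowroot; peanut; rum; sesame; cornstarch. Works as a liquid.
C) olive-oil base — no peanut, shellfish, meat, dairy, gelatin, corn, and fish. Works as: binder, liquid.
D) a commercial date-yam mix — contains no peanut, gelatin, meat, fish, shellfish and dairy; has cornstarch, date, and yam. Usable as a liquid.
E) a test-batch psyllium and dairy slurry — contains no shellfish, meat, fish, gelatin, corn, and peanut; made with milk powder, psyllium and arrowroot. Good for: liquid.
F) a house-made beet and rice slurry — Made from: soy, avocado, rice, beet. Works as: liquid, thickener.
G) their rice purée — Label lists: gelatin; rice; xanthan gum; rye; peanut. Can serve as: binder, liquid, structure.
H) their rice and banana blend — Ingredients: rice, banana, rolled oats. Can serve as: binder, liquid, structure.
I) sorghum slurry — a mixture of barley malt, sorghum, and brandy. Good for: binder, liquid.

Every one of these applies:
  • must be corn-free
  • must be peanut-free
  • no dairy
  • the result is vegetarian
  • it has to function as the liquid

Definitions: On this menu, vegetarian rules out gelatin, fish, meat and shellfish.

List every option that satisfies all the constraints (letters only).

A: has prawn, so not vegetarian — out
B: has peanut, so not peanut-free; has cornstarch, so not corn-free — out
C: works as a liquid, no peanut, vegetarian — OK
D: has cornstarch, so not corn-free — no
E: has milk powder, so not dairy-free — no
F: all constraints satisfied — OK
G: has gelatin, so not vegetarian; has peanut, so not peanut-free — out
H: nothing on the exclusion list — valid
I: works as a liquid, vegetarian, no dairy — valid

C, F, H, I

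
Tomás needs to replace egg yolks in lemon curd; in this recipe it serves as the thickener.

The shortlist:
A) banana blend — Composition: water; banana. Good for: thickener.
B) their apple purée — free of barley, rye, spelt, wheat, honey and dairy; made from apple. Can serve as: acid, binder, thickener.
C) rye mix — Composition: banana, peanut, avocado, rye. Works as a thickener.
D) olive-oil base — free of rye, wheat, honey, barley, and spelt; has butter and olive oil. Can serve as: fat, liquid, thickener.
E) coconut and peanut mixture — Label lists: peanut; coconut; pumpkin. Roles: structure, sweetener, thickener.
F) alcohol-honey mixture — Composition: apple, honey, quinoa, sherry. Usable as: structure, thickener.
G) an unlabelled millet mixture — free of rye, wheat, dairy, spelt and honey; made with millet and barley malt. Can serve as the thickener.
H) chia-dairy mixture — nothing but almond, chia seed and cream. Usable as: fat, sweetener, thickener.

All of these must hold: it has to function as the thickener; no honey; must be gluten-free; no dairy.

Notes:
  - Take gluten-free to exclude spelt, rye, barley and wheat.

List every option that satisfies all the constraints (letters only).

A, B, E

A: only banana and water; none excluded — keep
B: every rule checks out — OK
C: has rye, so not gluten-free — no
D: has butter, so not dairy-free — reject
E: no dairy, no honey — valid
F: has honey, so not honey-free — no
G: has barley malt, so not gluten-free — out
H: has cream, so not dairy-free — reject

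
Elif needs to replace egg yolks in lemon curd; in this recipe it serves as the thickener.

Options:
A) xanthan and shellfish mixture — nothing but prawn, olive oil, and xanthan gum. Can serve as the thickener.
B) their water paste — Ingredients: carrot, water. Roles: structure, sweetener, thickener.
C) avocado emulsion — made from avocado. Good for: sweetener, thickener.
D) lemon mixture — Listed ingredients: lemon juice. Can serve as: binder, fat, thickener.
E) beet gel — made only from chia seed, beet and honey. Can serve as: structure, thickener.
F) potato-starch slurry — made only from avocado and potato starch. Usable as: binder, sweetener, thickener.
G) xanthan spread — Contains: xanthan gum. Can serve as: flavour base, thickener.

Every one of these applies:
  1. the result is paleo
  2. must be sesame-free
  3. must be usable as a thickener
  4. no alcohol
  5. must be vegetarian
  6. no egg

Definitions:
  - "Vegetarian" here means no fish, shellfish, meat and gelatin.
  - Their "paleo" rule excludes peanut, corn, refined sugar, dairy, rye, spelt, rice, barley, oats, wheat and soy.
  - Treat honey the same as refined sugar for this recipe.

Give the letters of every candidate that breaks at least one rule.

A, E

A: has prawn, so not vegetarian — reject
B: nothing on the exclusion list — OK
C: works as a thickener, no egg, no sesame — OK
D: only lemon juice; none excluded — OK
E: has honey, so not paleo — no
F: works as a thickener, no sesame, no alcohol — OK
G: only xanthan gum; none excluded — OK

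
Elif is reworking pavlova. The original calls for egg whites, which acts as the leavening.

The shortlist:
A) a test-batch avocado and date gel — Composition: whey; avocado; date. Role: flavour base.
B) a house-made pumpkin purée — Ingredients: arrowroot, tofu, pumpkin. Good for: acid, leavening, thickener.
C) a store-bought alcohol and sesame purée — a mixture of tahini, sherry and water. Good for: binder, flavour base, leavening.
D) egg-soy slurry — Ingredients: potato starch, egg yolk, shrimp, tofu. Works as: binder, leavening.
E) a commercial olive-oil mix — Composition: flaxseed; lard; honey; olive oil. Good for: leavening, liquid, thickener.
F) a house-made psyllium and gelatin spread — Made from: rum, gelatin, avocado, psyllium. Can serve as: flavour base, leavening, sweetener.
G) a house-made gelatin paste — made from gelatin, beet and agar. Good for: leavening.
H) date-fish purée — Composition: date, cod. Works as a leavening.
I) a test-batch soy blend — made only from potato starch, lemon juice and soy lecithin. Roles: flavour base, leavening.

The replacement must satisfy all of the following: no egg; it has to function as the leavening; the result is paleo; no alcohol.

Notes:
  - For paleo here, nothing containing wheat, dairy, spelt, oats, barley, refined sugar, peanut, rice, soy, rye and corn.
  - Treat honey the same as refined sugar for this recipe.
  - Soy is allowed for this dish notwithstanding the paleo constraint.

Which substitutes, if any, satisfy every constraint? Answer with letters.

B, G, H, I

A: not usable as a leavening; has whey, so not paleo — reject
B: soy is permitted under the paleo carve-out; nothing else excluded — valid
C: has sherry, so not alcohol-free — out
D: has egg yolk, so not egg-free — reject
E: has honey, so not paleo — out
F: has rum, so not alcohol-free — no
G: only gelatin, agar, and beet; none excluded — OK
H: no egg, no alcohol — valid
I: soy is permitted under the paleo carve-out; nothing else excluded — OK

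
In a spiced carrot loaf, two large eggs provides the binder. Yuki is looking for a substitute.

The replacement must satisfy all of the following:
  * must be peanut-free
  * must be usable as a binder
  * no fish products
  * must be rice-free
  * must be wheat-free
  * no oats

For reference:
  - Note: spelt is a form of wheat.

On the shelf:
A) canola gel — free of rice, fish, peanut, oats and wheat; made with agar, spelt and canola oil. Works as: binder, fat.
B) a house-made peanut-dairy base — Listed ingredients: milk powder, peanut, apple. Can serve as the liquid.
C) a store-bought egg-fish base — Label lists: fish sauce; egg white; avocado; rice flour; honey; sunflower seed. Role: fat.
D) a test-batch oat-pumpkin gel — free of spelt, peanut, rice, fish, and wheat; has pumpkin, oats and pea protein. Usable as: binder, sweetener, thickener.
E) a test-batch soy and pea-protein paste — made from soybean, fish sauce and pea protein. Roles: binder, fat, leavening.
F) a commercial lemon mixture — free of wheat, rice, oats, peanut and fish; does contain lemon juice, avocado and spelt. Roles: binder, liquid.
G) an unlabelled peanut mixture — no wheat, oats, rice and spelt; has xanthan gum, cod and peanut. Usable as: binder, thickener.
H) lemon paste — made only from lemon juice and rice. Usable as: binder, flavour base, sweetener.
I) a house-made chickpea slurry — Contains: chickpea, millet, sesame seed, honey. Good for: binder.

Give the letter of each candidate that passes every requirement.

I

A: has spelt, so not wheat-free — no
B: not usable as a binder; has peanut, so not peanut-free — reject
C: not usable as a binder; has rice flour, so not rice-free (and 1 more) — reject
D: has oats, so not oat-free — reject
E: has fish sauce, so not fish-free — reject
F: has spelt, so not wheat-free — out
G: has peanut, so not peanut-free; has cod, so not fish-free — reject
H: has rice, so not rice-free — out
I: honey and sesame seed etc. — none of it excluded — keep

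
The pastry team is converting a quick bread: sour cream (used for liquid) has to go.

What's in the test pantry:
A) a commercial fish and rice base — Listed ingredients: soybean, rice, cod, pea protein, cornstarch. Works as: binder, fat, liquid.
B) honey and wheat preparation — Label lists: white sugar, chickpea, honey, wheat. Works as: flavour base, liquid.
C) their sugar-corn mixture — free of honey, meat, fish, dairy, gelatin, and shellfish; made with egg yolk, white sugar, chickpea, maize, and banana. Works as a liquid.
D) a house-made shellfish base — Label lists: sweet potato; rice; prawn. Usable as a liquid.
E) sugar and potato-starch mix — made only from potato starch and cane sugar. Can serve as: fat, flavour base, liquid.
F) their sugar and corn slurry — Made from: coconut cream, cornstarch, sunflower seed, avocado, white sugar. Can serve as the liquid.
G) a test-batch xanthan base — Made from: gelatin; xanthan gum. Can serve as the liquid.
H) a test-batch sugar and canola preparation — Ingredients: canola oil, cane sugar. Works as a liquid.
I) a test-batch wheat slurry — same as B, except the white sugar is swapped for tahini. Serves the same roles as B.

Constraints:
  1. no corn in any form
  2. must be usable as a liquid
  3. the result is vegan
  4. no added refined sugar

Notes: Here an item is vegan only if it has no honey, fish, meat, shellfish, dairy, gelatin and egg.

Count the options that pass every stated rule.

A: has cod, so not vegan; has cornstarch, so not corn-free — out
B: has honey, so not vegan; has white sugar, so not no-added-sugar — reject
C: has egg yolk, so not vegan; has white sugar, so not no-added-sugar (and 1 more) — out
D: has prawn, so not vegan — reject
E: has cane sugar, so not no-added-sugar — reject
F: has white sugar, so not no-added-sugar; has cornstarch, so not corn-free — out
G: has gelatin, so not vegan — reject
H: has cane sugar, so not no-added-sugar — out
I: has honey, so not vegan — no

0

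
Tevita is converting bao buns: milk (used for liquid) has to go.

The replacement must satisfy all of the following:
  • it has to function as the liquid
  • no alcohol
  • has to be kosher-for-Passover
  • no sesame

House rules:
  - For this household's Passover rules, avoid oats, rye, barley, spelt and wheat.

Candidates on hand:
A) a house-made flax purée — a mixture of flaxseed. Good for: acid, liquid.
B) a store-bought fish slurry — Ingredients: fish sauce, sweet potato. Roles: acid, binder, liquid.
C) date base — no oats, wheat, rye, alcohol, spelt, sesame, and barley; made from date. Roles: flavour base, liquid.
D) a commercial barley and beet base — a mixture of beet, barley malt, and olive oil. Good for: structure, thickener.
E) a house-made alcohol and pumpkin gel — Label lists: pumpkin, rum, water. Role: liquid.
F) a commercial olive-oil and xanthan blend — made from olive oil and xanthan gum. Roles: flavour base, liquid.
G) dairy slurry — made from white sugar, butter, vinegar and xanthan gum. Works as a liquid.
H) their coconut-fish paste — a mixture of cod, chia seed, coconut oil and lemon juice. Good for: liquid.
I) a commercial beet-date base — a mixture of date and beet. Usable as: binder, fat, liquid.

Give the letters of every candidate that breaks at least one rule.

D, E

A: only flaxseed; none excluded — keep
B: only fish sauce and sweet potato; none excluded — OK
C: kosher-for-Passover, no sesame — valid
D: not usable as a liquid; has barley malt, so not kosher-for-Passover — no
E: has rum, so not alcohol-free — out
F: all constraints satisfied — valid
G: every rule checks out — valid
H: coconut oil and cod etc. — none of it excluded — keep
I: no sesame, kosher-for-Passover — keep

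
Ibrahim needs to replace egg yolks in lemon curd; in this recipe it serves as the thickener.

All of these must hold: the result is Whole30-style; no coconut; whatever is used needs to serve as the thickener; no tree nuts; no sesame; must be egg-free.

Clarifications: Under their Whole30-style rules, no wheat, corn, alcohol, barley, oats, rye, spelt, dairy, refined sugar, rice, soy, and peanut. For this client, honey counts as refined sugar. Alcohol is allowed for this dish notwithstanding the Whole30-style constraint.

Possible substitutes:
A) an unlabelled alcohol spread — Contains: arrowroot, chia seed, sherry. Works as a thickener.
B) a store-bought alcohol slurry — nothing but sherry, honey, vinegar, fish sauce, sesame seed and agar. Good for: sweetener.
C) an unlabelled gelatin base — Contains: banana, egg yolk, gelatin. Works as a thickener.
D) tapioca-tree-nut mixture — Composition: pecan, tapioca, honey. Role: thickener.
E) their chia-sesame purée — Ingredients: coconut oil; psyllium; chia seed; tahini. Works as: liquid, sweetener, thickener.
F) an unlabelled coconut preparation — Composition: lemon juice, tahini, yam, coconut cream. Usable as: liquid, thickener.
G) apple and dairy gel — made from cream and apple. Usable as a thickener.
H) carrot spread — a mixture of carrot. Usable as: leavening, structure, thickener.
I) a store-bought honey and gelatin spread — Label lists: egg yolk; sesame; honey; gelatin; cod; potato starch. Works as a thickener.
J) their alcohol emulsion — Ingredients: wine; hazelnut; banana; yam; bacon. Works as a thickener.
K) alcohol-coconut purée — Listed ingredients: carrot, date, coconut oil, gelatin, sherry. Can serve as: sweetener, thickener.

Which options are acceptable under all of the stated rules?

A: alcohol is permitted under the Whole30-style carve-out; nothing else excluded — OK
B: not usable as a thickener; has honey, so not Whole30-style (and 1 more) — out
C: has egg yolk, so not egg-free — no
D: has honey, so not Whole30-style; has pecan, so not tree-nut-free — no
E: has coconut oil, so not coconut-free; has tahini, so not sesame-free — no
F: has coconut cream, so not coconut-free; has tahini, so not sesame-free — no
G: has cream, so not Whole30-style — out
H: only carrot; none excluded — OK
I: has honey, so not Whole30-style; has egg yolk, so not egg-free (and 1 more) — no
J: has hazelnut, so not tree-nut-free — reject
K: has coconut oil, so not coconut-free — reject

A, H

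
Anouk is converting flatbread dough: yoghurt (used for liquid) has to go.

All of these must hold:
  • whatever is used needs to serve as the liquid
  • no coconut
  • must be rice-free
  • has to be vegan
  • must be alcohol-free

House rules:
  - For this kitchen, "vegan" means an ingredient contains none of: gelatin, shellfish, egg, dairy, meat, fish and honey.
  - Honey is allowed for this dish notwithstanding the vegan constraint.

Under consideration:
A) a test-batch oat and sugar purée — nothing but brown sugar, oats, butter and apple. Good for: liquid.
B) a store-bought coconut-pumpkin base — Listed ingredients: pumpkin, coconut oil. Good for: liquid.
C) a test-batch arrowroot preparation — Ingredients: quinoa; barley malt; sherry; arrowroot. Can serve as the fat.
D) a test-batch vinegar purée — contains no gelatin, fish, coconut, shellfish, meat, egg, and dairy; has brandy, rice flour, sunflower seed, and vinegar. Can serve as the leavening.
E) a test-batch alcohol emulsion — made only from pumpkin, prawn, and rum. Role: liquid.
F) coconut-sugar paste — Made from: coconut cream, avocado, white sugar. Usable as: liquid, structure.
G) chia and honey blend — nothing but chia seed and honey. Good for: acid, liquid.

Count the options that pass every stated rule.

1

A: has butter, so not vegan — no
B: has coconut oil, so not coconut-free — reject
C: not usable as a liquid; has sherry, so not alcohol-free — no
D: not usable as a liquid; has brandy, so not alcohol-free (and 1 more) — out
E: has prawn, so not vegan; has rum, so not alcohol-free — out
F: has coconut cream, so not coconut-free — no
G: honey is permitted under the vegan carve-out; nothing else excluded — keep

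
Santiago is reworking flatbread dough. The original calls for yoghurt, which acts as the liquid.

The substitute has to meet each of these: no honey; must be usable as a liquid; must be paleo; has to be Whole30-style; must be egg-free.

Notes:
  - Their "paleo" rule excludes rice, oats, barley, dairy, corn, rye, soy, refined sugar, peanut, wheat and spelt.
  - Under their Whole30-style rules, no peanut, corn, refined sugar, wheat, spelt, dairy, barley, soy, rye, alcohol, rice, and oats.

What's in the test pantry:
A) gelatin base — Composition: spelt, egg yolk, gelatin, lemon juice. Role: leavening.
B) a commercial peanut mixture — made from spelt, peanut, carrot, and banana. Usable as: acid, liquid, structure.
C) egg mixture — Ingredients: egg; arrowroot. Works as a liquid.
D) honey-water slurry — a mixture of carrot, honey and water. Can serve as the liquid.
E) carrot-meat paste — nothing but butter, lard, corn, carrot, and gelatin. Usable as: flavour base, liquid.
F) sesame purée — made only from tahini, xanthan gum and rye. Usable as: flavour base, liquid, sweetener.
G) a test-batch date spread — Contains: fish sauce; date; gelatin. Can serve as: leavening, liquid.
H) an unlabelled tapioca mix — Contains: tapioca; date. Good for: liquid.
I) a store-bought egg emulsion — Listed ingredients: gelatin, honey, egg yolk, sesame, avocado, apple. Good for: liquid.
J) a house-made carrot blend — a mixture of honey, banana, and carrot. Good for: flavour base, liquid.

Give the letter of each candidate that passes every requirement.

A: not usable as a liquid; has spelt, so not paleo (and 2 more) — out
B: has peanut, so not paleo; has peanut, so not Whole30-style — out
C: has egg, so not egg-free — no
D: has honey, so not honey-free — reject
E: has corn, so not paleo; has corn, so not Whole30-style — no
F: has rye, so not paleo; has rye, so not Whole30-style — no
G: only fish sauce, gelatin, and date; none excluded — OK
H: nothing on the exclusion list — valid
I: has egg yolk, so not egg-free; has honey, so not honey-free — no
J: has honey, so not honey-free — no

G, H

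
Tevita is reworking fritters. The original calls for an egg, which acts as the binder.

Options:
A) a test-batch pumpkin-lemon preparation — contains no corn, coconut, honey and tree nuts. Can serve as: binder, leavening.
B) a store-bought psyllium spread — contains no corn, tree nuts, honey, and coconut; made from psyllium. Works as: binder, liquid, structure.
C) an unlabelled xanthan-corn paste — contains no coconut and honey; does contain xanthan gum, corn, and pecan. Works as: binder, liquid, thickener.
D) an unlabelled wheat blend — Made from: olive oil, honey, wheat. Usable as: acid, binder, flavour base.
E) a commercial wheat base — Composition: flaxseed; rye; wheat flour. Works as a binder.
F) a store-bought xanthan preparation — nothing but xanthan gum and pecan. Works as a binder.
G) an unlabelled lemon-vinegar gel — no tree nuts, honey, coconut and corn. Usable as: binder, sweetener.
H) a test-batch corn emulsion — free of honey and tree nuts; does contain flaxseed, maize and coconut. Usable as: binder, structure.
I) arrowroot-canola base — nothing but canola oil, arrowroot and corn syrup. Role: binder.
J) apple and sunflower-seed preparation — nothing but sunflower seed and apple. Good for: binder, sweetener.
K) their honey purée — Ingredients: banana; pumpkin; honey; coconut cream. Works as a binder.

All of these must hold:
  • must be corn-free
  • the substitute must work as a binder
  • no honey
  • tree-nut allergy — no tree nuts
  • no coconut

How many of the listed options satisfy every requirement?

5

A: works as a binder, no honey, no coconut — OK
B: no corn, no honey — OK
C: has corn, so not corn-free; has pecan, so not tree-nut-free — reject
D: has honey, so not honey-free — out
E: no corn, no coconut — OK
F: has pecan, so not tree-nut-free — reject
G: no honey, no corn — OK
H: has maize, so not corn-free; has coconut, so not coconut-free — no
I: has corn syrup, so not corn-free — no
J: all constraints satisfied — keep
K: has honey, so not honey-free; has coconut cream, so not coconut-free — out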